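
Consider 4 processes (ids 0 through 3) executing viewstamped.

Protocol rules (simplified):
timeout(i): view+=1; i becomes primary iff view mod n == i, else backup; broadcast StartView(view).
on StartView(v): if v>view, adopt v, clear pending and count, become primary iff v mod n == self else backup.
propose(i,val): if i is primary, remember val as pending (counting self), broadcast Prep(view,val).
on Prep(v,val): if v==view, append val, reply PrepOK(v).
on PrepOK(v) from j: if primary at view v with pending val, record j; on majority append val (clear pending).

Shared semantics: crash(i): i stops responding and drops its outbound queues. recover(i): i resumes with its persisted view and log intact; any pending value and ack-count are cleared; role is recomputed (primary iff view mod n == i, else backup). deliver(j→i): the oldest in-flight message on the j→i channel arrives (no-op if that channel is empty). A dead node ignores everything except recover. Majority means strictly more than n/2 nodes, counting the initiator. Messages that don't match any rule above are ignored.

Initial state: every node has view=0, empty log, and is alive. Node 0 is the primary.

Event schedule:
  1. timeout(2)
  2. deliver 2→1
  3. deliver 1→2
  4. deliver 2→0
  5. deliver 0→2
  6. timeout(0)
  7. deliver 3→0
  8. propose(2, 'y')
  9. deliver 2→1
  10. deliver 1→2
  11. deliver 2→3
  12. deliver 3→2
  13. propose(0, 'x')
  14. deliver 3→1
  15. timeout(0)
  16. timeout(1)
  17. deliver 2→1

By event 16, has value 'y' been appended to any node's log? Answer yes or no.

[1] timeout(2) → N2(back v1 [-])
[2] deliver 2→1 → N1(prim v1 [-])
[3] deliver 1→2 → ∅
[4] deliver 2→0 → N0(back v1 [-])
[5] deliver 0→2 → ∅
[6] timeout(0) → N0(back v2 [-])
[7] deliver 3→0 → ∅
[8] propose(2,'y') → ∅
[9] deliver 2→1 → ∅
[10] deliver 1→2 → ∅
[11] deliver 2→3 → N3(back v1 [-])
[12] deliver 3→2 → ∅
[13] propose(0,'x') → ∅
[14] deliver 3→1 → ∅
[15] timeout(0) → N0(back v3 [-])
[16] timeout(1) → N1(back v2 [-])

no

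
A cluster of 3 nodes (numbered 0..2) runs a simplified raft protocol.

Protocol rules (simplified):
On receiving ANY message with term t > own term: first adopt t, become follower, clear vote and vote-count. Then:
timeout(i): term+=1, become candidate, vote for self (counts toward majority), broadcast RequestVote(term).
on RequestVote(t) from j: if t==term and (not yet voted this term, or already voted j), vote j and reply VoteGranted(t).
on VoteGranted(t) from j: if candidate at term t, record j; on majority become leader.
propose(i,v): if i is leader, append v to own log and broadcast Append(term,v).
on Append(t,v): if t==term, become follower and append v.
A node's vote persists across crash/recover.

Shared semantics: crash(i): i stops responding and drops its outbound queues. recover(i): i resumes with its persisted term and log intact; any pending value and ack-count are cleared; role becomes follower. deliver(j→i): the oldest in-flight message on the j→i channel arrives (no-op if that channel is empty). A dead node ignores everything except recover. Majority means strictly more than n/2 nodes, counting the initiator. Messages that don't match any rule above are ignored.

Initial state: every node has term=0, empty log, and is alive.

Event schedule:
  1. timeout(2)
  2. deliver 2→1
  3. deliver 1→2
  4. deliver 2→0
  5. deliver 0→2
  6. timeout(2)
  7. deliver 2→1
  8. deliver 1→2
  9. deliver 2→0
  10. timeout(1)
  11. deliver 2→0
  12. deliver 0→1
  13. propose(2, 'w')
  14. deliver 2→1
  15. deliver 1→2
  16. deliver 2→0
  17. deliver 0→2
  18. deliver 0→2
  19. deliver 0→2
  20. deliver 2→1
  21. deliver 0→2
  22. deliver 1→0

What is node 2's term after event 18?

3

1. timeout(2):  <2:cand t1 ->
2. deliver 2→1:  <1:foll t1 ->
3. deliver 1→2:  <2:lead t1 ->
4. deliver 2→0:  <0:foll t1 ->
5. deliver 0→2:  nop
6. timeout(2):  <2:cand t2 ->
7. deliver 2→1:  <1:foll t2 ->
8. deliver 1→2:  <2:lead t2 ->
9. deliver 2→0:  <0:foll t2 ->
10. timeout(1):  <1:cand t3 ->
11. deliver 2→0:  nop
12. deliver 0→1:  nop
13. propose(2,'w'):  <2:lead t2 w>
14. deliver 2→1:  nop
15. deliver 1→2:  <2:foll t3 w>
16. deliver 2→0:  <0:foll t2 w>
17. deliver 0→2:  nop
18. deliver 0→2:  nop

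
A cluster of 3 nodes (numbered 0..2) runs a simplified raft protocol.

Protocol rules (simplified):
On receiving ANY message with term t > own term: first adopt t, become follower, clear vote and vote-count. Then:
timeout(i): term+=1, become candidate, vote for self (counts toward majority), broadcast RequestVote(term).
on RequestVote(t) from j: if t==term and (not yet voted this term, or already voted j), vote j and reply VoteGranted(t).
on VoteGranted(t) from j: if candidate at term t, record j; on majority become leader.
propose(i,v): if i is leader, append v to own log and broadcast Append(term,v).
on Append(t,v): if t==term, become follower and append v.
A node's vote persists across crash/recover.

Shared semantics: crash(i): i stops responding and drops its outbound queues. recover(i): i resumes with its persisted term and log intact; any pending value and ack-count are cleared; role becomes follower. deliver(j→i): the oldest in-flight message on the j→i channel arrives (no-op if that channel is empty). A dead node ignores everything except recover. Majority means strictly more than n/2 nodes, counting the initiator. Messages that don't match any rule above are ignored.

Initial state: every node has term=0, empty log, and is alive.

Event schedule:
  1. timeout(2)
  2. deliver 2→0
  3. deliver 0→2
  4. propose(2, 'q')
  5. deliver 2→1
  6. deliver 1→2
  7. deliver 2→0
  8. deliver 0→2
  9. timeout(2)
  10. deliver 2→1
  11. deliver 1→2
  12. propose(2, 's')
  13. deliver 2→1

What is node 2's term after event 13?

e1 timeout(2): 2[cand,t=1,-]
e2 deliver 2→0: 0[foll,t=1,-]
e3 deliver 0→2: 2[lead,t=1,-]
e4 propose(2,'q'): 2[lead,t=1,q]
e5 deliver 2→1: 1[foll,t=1,-]
e6 deliver 1→2: ·
e7 deliver 2→0: 0[foll,t=1,q]
e8 deliver 0→2: ·
e9 timeout(2): 2[cand,t=2,q]
e10 deliver 2→1: 1[foll,t=1,q]
e11 deliver 1→2: ·
e12 propose(2,'s'): ·
e13 deliver 2→1: 1[foll,t=2,q]

2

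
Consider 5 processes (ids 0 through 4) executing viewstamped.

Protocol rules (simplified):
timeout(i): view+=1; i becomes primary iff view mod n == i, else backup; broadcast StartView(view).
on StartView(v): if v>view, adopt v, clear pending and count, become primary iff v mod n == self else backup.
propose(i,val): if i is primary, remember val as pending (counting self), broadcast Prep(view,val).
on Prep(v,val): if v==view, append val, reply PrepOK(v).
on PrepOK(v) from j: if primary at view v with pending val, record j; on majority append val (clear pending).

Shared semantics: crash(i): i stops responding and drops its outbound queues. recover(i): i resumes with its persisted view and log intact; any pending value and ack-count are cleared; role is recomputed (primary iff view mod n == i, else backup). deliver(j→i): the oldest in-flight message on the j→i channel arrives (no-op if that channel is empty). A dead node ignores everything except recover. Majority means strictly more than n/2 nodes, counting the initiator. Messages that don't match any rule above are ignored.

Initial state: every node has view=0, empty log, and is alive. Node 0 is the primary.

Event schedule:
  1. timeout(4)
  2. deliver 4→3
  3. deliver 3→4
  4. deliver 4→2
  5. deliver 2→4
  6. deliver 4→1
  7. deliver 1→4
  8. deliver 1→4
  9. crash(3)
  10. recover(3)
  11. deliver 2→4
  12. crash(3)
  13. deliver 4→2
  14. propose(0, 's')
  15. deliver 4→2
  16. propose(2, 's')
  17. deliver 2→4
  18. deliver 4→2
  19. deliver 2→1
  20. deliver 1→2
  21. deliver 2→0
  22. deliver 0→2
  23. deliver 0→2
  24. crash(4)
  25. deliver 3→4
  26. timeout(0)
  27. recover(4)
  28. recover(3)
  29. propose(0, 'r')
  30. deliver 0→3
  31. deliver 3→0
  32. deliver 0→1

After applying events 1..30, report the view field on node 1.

e1 timeout(4): 4[back,v=1,-]
e2 deliver 4→3: 3[back,v=1,-]
e3 deliver 3→4: ·
e4 deliver 4→2: 2[back,v=1,-]
e5 deliver 2→4: ·
e6 deliver 4→1: 1[prim,v=1,-]
e7 deliver 1→4: ·
e8 deliver 1→4: ·
e9 crash(3): 3[✗back,v=1,-]
e10 recover(3): 3[back,v=1,-]
e11 deliver 2→4: ·
e12 crash(3): 3[✗back,v=1,-]
e13 deliver 4→2: ·
e14 propose(0,'s'): ·
e15 deliver 4→2: ·
e16 propose(2,'s'): ·
e17 deliver 2→4: ·
e18 deliver 4→2: ·
e19 deliver 2→1: ·
e20 deliver 1→2: ·
e21 deliver 2→0: ·
e22 deliver 0→2: ·
e23 deliver 0→2: ·
e24 crash(4): 4[✗back,v=1,-]
e25 deliver 3→4: ·
e26 timeout(0): 0[back,v=1,-]
e27 recover(4): 4[back,v=1,-]
e28 recover(3): 3[back,v=1,-]
e29 propose(0,'r'): ·
e30 deliver 0→3: ·

1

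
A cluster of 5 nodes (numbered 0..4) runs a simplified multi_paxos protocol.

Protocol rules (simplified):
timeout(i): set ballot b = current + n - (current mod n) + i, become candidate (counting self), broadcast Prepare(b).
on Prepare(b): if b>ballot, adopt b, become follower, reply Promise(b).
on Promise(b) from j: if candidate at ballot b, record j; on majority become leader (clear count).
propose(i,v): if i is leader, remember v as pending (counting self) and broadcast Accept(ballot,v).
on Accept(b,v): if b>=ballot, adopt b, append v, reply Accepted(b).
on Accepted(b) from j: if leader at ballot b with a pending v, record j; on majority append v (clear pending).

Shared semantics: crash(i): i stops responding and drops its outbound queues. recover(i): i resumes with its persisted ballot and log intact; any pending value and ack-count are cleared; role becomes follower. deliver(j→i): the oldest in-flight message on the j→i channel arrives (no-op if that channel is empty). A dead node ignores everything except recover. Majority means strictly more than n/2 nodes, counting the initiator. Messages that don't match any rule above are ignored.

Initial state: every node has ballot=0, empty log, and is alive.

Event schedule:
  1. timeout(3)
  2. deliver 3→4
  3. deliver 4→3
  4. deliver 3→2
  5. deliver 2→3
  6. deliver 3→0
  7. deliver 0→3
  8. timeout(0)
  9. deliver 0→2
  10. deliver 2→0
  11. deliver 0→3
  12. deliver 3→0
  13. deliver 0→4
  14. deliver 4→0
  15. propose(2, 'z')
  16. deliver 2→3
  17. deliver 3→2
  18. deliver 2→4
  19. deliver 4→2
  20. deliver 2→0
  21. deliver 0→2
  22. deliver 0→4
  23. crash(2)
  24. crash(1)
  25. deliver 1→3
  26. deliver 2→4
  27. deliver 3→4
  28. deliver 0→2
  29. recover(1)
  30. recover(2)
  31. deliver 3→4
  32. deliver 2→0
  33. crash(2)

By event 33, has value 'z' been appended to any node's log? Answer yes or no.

after 1 — timeout(3): n3:cand/b8/[-]
after 2 — deliver 3→4: n4:foll/b8/[-]
after 3 — deliver 4→3: ·
after 4 — deliver 3→2: n2:foll/b8/[-]
after 5 — deliver 2→3: n3:lead/b8/[-]
after 6 — deliver 3→0: n0:foll/b8/[-]
after 7 — deliver 0→3: ·
after 8 — timeout(0): n0:cand/b10/[-]
after 9 — deliver 0→2: n2:foll/b10/[-]
after 10 — deliver 2→0: ·
after 11 — deliver 0→3: n3:foll/b10/[-]
after 12 — deliver 3→0: n0:lead/b10/[-]
after 13 — deliver 0→4: n4:foll/b10/[-]
after 14 — deliver 4→0: ·
after 15 — propose(2,'z'): ·
after 16 — deliver 2→3: ·
after 17 — deliver 3→2: ·
after 18 — deliver 2→4: ·
after 19 — deliver 4→2: ·
after 20 — deliver 2→0: ·
after 21 — deliver 0→2: ·
after 22 — deliver 0→4: ·
after 23 — crash(2): n2:✗foll/b10/[-]
after 24 — crash(1): n1:✗foll/b0/[-]
after 25 — deliver 1→3: ·
after 26 — deliver 2→4: ·
after 27 — deliver 3→4: ·
after 28 — deliver 0→2: ·
after 29 — recover(1): n1:foll/b0/[-]
after 30 — recover(2): n2:foll/b10/[-]
after 31 — deliver 3→4: ·
after 32 — deliver 2→0: ·
after 33 — crash(2): n2:✗foll/b10/[-]

no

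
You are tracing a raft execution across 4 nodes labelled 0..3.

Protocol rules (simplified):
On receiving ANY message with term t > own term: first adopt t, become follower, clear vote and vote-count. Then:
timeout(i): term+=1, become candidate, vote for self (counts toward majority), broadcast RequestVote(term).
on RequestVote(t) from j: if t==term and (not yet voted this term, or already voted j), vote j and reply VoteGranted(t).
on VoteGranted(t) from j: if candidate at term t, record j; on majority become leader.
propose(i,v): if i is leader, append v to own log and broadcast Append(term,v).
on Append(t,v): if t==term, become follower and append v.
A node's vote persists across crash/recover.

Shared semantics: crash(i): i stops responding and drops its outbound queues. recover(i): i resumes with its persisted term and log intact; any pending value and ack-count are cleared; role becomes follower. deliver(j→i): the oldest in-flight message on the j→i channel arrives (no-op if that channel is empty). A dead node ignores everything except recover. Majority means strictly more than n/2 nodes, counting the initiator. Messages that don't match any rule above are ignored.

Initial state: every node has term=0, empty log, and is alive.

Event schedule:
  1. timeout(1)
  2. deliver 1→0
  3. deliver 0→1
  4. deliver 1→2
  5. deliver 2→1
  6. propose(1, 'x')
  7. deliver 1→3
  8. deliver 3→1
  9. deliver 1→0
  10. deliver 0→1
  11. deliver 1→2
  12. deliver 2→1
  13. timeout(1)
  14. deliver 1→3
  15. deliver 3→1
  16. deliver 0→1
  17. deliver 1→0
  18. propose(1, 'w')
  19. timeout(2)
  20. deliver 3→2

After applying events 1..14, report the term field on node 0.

1

[1] timeout(1) → N1(cand t1 [-])
[2] deliver 1→0 → N0(foll t1 [-])
[3] deliver 0→1 → ∅
[4] deliver 1→2 → N2(foll t1 [-])
[5] deliver 2→1 → N1(lead t1 [-])
[6] propose(1,'x') → N1(lead t1 [x])
[7] deliver 1→3 → N3(foll t1 [-])
[8] deliver 3→1 → ∅
[9] deliver 1→0 → N0(foll t1 [x])
[10] deliver 0→1 → ∅
[11] deliver 1→2 → N2(foll t1 [x])
[12] deliver 2→1 → ∅
[13] timeout(1) → N1(cand t2 [x])
[14] deliver 1→3 → N3(foll t1 [x])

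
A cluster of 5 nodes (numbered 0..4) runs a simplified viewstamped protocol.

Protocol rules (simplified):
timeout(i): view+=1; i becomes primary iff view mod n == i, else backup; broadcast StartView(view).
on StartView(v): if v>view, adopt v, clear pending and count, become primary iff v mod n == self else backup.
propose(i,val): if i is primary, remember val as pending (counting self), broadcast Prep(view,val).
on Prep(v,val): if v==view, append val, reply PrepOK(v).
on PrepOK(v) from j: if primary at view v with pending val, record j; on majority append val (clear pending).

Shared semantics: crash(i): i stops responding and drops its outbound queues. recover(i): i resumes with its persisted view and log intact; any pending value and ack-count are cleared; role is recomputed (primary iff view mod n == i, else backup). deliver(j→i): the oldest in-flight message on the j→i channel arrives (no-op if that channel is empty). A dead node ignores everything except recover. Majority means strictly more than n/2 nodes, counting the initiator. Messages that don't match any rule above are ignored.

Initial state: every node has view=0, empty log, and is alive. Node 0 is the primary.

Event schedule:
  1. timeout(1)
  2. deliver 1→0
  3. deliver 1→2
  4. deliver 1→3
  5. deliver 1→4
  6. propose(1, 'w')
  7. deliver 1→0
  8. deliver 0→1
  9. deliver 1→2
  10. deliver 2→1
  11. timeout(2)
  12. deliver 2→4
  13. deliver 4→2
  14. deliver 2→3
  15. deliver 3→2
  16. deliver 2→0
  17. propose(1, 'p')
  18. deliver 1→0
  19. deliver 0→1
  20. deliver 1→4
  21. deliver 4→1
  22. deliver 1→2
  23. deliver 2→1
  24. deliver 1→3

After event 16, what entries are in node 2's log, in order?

step 1 timeout(1): 1={prim,v=1,log=-}
step 2 deliver 1→0: 0={back,v=1,log=-}
step 3 deliver 1→2: 2={back,v=1,log=-}
step 4 deliver 1→3: 3={back,v=1,log=-}
step 5 deliver 1→4: 4={back,v=1,log=-}
step 6 propose(1,'w'): —
step 7 deliver 1→0: 0={back,v=1,log=w}
step 8 deliver 0→1: —
step 9 deliver 1→2: 2={back,v=1,log=w}
step 10 deliver 2→1: 1={prim,v=1,log=w}
step 11 timeout(2): 2={prim,v=2,log=w}
step 12 deliver 2→4: 4={back,v=2,log=-}
step 13 deliver 4→2: —
step 14 deliver 2→3: 3={back,v=2,log=-}
step 15 deliver 3→2: —
step 16 deliver 2→0: 0={back,v=2,log=w}

w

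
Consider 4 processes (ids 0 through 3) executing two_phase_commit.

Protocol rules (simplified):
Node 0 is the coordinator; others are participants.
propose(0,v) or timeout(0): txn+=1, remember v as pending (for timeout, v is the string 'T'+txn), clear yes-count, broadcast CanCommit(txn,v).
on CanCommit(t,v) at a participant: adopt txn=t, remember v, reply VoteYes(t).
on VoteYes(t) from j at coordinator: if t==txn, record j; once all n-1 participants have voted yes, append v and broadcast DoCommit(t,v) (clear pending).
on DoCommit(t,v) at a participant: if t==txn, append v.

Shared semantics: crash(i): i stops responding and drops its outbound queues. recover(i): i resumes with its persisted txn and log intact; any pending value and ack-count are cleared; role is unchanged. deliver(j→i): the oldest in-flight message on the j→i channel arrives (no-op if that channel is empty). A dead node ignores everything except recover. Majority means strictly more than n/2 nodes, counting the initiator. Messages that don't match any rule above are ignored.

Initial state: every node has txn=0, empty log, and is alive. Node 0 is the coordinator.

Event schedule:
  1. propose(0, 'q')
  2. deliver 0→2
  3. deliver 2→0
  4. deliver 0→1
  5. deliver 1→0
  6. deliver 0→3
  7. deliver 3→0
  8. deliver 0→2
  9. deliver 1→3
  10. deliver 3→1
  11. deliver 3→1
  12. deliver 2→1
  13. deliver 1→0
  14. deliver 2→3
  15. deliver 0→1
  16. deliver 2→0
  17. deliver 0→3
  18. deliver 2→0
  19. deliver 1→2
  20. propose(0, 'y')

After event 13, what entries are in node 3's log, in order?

empty

step 1 propose(0,'q'): 0={coor,t=1,log=-}
step 2 deliver 0→2: 2={part,t=1,log=-}
step 3 deliver 2→0: —
step 4 deliver 0→1: 1={part,t=1,log=-}
step 5 deliver 1→0: —
step 6 deliver 0→3: 3={part,t=1,log=-}
step 7 deliver 3→0: 0={coor,t=1,log=q}
step 8 deliver 0→2: 2={part,t=1,log=q}
step 9 deliver 1→3: —
step 10 deliver 3→1: —
step 11 deliver 3→1: —
step 12 deliver 2→1: —
step 13 deliver 1→0: —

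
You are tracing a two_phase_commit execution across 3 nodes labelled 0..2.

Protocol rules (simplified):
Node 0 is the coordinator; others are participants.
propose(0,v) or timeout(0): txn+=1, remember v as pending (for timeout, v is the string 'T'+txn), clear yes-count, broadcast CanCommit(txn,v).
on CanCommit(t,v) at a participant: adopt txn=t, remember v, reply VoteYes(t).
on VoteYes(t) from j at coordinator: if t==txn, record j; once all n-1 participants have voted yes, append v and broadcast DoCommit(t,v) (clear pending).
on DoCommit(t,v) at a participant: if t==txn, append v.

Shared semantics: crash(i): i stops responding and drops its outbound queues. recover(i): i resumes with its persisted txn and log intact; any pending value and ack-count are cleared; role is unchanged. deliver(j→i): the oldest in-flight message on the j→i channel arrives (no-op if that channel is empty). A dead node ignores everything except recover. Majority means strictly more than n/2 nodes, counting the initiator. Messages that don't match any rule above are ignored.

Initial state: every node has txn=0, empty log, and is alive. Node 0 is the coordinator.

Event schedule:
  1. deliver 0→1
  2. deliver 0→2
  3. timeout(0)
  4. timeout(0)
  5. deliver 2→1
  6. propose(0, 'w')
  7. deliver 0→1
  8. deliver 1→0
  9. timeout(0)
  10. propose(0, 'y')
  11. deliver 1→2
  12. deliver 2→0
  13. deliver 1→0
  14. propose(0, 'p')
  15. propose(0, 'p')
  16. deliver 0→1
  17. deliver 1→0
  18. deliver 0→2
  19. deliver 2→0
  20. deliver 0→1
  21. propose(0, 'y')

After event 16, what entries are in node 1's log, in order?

step 1 deliver 0→1: —
step 2 deliver 0→2: —
step 3 timeout(0): 0={coor,t=1,log=-}
step 4 timeout(0): 0={coor,t=2,log=-}
step 5 deliver 2→1: —
step 6 propose(0,'w'): 0={coor,t=3,log=-}
step 7 deliver 0→1: 1={part,t=1,log=-}
step 8 deliver 1→0: —
step 9 timeout(0): 0={coor,t=4,log=-}
step 10 propose(0,'y'): 0={coor,t=5,log=-}
step 11 deliver 1→2: —
step 12 deliver 2→0: —
step 13 deliver 1→0: —
step 14 propose(0,'p'): 0={coor,t=6,log=-}
step 15 propose(0,'p'): 0={coor,t=7,log=-}
step 16 deliver 0→1: 1={part,t=2,log=-}

empty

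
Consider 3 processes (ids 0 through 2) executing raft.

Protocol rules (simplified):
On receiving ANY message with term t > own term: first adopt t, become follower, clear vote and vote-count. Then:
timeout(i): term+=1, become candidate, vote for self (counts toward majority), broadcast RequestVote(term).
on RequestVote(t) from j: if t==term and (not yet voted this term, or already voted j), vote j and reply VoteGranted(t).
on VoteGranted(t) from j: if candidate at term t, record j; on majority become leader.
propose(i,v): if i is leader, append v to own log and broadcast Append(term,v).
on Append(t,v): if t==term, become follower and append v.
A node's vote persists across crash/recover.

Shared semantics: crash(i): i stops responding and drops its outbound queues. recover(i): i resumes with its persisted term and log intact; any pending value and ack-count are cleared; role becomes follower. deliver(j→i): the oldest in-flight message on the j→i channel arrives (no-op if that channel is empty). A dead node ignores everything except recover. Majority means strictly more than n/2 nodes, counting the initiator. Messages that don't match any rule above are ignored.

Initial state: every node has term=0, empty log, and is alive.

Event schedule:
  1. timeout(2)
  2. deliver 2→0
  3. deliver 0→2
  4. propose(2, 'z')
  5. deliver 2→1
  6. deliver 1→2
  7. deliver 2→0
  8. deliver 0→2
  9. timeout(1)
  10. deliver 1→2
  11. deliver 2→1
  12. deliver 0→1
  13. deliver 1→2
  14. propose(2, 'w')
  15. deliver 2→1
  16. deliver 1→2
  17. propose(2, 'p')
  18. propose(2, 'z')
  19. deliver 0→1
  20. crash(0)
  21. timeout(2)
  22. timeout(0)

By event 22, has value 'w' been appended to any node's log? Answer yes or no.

[1] timeout(2) → N2(cand t1 [-])
[2] deliver 2→0 → N0(foll t1 [-])
[3] deliver 0→2 → N2(lead t1 [-])
[4] propose(2,'z') → N2(lead t1 [z])
[5] deliver 2→1 → N1(foll t1 [-])
[6] deliver 1→2 → ∅
[7] deliver 2→0 → N0(foll t1 [z])
[8] deliver 0→2 → ∅
[9] timeout(1) → N1(cand t2 [-])
[10] deliver 1→2 → N2(foll t2 [z])
[11] deliver 2→1 → ∅
[12] deliver 0→1 → ∅
[13] deliver 1→2 → ∅
[14] propose(2,'w') → ∅
[15] deliver 2→1 → N1(lead t2 [-])
[16] deliver 1→2 → ∅
[17] propose(2,'p') → ∅
[18] propose(2,'z') → ∅
[19] deliver 0→1 → ∅
[20] crash(0) → N0(✗foll t1 [z])
[21] timeout(2) → N2(cand t3 [z])
[22] timeout(0) → ∅

no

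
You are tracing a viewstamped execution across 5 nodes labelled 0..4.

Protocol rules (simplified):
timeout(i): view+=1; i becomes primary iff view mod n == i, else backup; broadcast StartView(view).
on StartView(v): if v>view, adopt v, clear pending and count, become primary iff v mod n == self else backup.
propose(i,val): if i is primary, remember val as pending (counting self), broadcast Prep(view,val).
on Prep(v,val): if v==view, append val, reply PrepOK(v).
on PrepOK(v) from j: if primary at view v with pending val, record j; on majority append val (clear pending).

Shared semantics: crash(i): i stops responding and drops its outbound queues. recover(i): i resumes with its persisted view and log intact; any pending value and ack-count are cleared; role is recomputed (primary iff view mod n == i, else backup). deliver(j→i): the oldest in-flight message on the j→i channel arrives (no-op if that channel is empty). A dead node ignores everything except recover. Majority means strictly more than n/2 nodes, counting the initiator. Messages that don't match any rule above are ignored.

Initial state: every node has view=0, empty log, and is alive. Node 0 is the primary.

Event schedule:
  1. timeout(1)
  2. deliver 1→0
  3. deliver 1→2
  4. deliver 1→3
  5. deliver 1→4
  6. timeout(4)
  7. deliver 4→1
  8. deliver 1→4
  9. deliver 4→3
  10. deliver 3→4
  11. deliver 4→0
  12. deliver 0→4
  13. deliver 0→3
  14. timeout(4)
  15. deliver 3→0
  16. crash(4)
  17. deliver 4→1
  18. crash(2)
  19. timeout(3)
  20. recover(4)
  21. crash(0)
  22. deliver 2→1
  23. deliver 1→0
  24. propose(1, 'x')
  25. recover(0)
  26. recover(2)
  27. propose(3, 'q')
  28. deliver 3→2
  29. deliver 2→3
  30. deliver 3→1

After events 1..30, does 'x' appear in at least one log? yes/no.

no

after 1 — timeout(1): n1:prim/v1/[-]
after 2 — deliver 1→0: n0:back/v1/[-]
after 3 — deliver 1→2: n2:back/v1/[-]
after 4 — deliver 1→3: n3:back/v1/[-]
after 5 — deliver 1→4: n4:back/v1/[-]
after 6 — timeout(4): n4:back/v2/[-]
after 7 — deliver 4→1: n1:back/v2/[-]
after 8 — deliver 1→4: ·
after 9 — deliver 4→3: n3:back/v2/[-]
after 10 — deliver 3→4: ·
after 11 — deliver 4→0: n0:back/v2/[-]
after 12 — deliver 0→4: ·
after 13 — deliver 0→3: ·
after 14 — timeout(4): n4:back/v3/[-]
after 15 — deliver 3→0: ·
after 16 — crash(4): n4:✗back/v3/[-]
after 17 — deliver 4→1: ·
after 18 — crash(2): n2:✗back/v1/[-]
after 19 — timeout(3): n3:prim/v3/[-]
after 20 — recover(4): n4:back/v3/[-]
after 21 — crash(0): n0:✗back/v2/[-]
after 22 — deliver 2→1: ·
after 23 — deliver 1→0: ·
after 24 — propose(1,'x'): ·
after 25 — recover(0): n0:back/v2/[-]
after 26 — recover(2): n2:back/v1/[-]
after 27 — propose(3,'q'): ·
after 28 — deliver 3→2: n2:back/v3/[-]
after 29 — deliver 2→3: ·
after 30 — deliver 3→1: n1:back/v3/[-]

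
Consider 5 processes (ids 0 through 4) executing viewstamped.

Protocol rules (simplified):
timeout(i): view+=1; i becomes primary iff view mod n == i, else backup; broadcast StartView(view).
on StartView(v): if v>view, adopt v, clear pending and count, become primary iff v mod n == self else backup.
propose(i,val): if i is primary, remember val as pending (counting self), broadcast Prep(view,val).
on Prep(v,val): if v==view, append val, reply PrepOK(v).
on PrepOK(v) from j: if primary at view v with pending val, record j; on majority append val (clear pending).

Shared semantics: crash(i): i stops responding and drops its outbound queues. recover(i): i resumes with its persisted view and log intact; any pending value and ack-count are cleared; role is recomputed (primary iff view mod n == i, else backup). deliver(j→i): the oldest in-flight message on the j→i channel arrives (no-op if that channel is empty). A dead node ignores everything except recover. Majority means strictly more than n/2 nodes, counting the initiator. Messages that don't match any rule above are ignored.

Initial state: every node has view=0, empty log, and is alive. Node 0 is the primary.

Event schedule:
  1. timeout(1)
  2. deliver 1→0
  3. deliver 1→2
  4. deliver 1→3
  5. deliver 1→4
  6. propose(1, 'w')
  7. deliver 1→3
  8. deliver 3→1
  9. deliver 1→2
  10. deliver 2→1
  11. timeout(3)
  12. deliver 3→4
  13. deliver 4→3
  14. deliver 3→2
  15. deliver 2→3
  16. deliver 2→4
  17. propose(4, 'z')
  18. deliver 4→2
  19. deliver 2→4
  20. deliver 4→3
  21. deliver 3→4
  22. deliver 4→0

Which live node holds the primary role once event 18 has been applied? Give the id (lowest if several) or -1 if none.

1

[1] timeout(1) → N1(prim v1 [-])
[2] deliver 1→0 → N0(back v1 [-])
[3] deliver 1→2 → N2(back v1 [-])
[4] deliver 1→3 → N3(back v1 [-])
[5] deliver 1→4 → N4(back v1 [-])
[6] propose(1,'w') → ∅
[7] deliver 1→3 → N3(back v1 [w])
[8] deliver 3→1 → ∅
[9] deliver 1→2 → N2(back v1 [w])
[10] deliver 2→1 → N1(prim v1 [w])
[11] timeout(3) → N3(back v2 [w])
[12] deliver 3→4 → N4(back v2 [-])
[13] deliver 4→3 → ∅
[14] deliver 3→2 → N2(prim v2 [w])
[15] deliver 2→3 → ∅
[16] deliver 2→4 → ∅
[17] propose(4,'z') → ∅
[18] deliver 4→2 → ∅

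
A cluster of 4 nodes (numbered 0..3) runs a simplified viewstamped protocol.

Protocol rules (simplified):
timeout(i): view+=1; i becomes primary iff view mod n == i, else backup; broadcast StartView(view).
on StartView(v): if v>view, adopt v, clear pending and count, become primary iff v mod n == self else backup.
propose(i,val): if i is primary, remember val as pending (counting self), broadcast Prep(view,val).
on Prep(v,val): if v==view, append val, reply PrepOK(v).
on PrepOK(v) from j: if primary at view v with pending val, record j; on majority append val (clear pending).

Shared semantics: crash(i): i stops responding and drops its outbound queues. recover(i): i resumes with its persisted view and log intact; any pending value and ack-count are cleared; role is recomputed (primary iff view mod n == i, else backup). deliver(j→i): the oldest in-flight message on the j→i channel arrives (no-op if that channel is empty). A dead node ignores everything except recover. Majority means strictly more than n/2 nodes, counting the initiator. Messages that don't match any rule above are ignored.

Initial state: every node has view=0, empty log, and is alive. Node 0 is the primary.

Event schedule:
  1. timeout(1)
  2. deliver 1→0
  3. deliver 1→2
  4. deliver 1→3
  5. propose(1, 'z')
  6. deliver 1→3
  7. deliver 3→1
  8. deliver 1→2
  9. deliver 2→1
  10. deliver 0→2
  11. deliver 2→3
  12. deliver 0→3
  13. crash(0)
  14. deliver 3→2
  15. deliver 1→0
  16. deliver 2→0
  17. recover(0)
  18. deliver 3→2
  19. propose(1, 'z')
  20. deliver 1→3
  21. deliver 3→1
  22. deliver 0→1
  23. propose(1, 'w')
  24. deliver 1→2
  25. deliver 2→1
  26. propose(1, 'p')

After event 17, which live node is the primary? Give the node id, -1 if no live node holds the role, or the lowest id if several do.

1

step 1 timeout(1): 1={prim,v=1,log=-}
step 2 deliver 1→0: 0={back,v=1,log=-}
step 3 deliver 1→2: 2={back,v=1,log=-}
step 4 deliver 1→3: 3={back,v=1,log=-}
step 5 propose(1,'z'): —
step 6 deliver 1→3: 3={back,v=1,log=z}
step 7 deliver 3→1: —
step 8 deliver 1→2: 2={back,v=1,log=z}
step 9 deliver 2→1: 1={prim,v=1,log=z}
step 10 deliver 0→2: —
step 11 deliver 2→3: —
step 12 deliver 0→3: —
step 13 crash(0): 0={✗back,v=1,log=-}
step 14 deliver 3→2: —
step 15 deliver 1→0: —
step 16 deliver 2→0: —
step 17 recover(0): 0={back,v=1,log=-}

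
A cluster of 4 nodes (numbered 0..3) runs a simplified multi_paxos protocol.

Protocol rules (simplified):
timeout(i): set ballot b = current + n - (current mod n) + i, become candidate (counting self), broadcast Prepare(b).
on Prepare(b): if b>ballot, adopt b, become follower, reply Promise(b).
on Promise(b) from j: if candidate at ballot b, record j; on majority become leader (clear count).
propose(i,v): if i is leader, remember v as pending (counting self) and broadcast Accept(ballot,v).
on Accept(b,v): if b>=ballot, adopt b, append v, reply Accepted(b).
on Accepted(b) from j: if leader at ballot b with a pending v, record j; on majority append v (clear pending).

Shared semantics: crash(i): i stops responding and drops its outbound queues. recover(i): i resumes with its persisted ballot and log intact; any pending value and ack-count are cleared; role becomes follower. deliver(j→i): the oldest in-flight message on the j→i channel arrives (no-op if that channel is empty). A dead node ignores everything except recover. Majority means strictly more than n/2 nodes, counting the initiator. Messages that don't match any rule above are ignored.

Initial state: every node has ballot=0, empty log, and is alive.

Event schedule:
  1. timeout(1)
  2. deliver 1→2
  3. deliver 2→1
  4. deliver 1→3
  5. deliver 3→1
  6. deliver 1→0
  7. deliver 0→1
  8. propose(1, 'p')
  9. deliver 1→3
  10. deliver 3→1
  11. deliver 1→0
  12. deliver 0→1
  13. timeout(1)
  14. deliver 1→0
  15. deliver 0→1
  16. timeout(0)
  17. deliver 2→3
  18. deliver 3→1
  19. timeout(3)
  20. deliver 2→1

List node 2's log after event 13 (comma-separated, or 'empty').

empty

step 1 timeout(1): 1={cand,b=5,log=-}
step 2 deliver 1→2: 2={foll,b=5,log=-}
step 3 deliver 2→1: —
step 4 deliver 1→3: 3={foll,b=5,log=-}
step 5 deliver 3→1: 1={lead,b=5,log=-}
step 6 deliver 1→0: 0={foll,b=5,log=-}
step 7 deliver 0→1: —
step 8 propose(1,'p'): —
step 9 deliver 1→3: 3={foll,b=5,log=p}
step 10 deliver 3→1: —
step 11 deliver 1→0: 0={foll,b=5,log=p}
step 12 deliver 0→1: 1={lead,b=5,log=p}
step 13 timeout(1): 1={cand,b=9,log=p}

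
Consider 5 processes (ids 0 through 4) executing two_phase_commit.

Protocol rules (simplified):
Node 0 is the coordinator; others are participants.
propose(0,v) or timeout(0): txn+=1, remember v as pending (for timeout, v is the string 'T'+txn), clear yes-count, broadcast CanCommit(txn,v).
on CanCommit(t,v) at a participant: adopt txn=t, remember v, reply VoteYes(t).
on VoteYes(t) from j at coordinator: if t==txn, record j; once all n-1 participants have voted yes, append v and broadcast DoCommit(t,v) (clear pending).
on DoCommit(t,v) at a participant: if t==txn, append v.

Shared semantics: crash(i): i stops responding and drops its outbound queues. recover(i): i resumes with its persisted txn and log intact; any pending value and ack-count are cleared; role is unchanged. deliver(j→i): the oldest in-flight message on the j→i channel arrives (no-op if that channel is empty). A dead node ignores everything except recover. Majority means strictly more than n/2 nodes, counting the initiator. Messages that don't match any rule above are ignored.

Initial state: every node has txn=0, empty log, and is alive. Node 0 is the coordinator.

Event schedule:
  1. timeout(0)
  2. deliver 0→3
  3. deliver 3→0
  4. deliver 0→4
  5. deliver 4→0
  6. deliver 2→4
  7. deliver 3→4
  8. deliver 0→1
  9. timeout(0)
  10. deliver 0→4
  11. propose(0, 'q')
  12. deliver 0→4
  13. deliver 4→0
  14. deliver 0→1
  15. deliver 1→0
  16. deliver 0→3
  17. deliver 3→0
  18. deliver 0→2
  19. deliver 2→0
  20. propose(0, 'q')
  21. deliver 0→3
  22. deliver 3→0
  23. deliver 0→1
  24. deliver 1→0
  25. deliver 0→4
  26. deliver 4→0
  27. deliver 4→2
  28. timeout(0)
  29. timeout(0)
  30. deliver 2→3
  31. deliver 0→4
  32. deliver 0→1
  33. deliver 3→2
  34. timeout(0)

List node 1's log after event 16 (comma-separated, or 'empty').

e1 timeout(0): 0[coor,t=1,-]
e2 deliver 0→3: 3[part,t=1,-]
e3 deliver 3→0: ·
e4 deliver 0→4: 4[part,t=1,-]
e5 deliver 4→0: ·
e6 deliver 2→4: ·
e7 deliver 3→4: ·
e8 deliver 0→1: 1[part,t=1,-]
e9 timeout(0): 0[coor,t=2,-]
e10 deliver 0→4: 4[part,t=2,-]
e11 propose(0,'q'): 0[coor,t=3,-]
e12 deliver 0→4: 4[part,t=3,-]
e13 deliver 4→0: ·
e14 deliver 0→1: 1[part,t=2,-]
e15 deliver 1→0: ·
e16 deliver 0→3: 3[part,t=2,-]

empty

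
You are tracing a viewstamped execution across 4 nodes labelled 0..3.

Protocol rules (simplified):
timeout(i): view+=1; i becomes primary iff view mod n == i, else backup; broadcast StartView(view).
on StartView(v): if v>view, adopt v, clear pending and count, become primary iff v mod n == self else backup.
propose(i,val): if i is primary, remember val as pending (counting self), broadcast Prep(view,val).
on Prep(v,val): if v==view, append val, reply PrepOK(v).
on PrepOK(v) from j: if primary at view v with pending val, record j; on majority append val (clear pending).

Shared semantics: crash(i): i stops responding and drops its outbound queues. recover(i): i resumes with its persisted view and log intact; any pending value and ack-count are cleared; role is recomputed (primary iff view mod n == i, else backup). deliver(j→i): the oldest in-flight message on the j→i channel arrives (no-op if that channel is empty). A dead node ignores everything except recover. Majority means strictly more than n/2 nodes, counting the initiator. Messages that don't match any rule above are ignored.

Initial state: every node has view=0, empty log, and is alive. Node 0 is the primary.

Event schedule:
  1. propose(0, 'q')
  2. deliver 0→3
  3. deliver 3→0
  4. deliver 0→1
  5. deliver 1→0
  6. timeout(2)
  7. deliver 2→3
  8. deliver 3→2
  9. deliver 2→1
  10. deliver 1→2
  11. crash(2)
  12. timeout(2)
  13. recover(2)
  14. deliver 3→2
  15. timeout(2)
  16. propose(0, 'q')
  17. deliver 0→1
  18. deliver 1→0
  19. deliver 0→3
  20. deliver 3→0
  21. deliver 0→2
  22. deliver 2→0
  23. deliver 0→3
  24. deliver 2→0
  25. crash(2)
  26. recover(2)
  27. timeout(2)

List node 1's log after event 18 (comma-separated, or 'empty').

q

1. propose(0,'q'):  nop
2. deliver 0→3:  <3:back v0 q>
3. deliver 3→0:  nop
4. deliver 0→1:  <1:back v0 q>
5. deliver 1→0:  <0:prim v0 q>
6. timeout(2):  <2:back v1 ->
7. deliver 2→3:  <3:back v1 q>
8. deliver 3→2:  nop
9. deliver 2→1:  <1:prim v1 q>
10. deliver 1→2:  nop
11. crash(2):  <2:✗back v1 ->
12. timeout(2):  nop
13. recover(2):  <2:back v1 ->
14. deliver 3→2:  nop
15. timeout(2):  <2:prim v2 ->
16. propose(0,'q'):  nop
17. deliver 0→1:  nop
18. deliver 1→0:  nop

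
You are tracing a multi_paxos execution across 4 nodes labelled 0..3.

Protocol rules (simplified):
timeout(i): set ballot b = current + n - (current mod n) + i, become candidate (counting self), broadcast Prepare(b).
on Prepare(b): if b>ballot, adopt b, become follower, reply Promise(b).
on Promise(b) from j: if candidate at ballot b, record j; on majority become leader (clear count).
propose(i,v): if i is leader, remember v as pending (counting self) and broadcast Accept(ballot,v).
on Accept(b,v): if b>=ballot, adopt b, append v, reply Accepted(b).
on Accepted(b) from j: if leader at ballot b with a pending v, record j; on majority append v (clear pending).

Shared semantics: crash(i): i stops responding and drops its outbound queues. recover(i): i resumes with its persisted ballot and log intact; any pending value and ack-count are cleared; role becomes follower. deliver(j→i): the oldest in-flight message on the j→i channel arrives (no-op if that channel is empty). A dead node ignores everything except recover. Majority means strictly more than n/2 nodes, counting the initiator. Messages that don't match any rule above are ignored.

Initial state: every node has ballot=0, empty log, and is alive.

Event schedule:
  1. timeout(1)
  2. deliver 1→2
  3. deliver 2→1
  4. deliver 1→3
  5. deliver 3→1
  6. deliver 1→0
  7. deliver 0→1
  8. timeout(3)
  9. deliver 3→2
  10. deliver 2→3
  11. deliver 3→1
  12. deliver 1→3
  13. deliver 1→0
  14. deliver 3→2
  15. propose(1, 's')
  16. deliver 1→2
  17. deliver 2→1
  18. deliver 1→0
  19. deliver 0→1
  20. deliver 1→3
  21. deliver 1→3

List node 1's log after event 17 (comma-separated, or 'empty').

1. timeout(1):  <1:cand b5 ->
2. deliver 1→2:  <2:foll b5 ->
3. deliver 2→1:  nop
4. deliver 1→3:  <3:foll b5 ->
5. deliver 3→1:  <1:lead b5 ->
6. deliver 1→0:  <0:foll b5 ->
7. deliver 0→1:  nop
8. timeout(3):  <3:cand b11 ->
9. deliver 3→2:  <2:foll b11 ->
10. deliver 2→3:  nop
11. deliver 3→1:  <1:foll b11 ->
12. deliver 1→3:  <3:lead b11 ->
13. deliver 1→0:  nop
14. deliver 3→2:  nop
15. propose(1,'s'):  nop
16. deliver 1→2:  nop
17. deliver 2→1:  nop

empty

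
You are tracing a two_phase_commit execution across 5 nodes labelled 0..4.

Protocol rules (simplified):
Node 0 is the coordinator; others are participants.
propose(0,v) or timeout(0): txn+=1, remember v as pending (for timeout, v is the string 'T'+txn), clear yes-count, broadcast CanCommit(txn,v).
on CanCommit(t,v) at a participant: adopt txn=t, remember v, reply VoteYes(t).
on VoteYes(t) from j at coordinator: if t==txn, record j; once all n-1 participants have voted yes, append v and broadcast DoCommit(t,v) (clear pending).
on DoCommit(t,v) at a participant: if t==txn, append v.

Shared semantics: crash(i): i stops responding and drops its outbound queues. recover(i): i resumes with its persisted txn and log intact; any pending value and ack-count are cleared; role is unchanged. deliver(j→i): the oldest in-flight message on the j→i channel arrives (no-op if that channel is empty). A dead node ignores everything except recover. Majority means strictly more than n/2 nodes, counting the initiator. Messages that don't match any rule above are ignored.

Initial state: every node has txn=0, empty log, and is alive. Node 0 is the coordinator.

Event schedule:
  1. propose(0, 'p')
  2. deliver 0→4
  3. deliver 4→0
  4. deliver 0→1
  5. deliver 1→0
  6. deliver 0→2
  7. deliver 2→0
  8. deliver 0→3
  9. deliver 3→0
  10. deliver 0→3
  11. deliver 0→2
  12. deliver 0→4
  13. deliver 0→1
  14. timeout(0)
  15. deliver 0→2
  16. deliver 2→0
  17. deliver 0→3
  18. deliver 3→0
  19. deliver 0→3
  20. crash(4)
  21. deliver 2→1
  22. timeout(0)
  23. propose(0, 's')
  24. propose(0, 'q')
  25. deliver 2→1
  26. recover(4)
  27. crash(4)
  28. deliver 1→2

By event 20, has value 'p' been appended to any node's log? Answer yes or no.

step 1 propose(0,'p'): 0={coor,t=1,log=-}
step 2 deliver 0→4: 4={part,t=1,log=-}
step 3 deliver 4→0: —
step 4 deliver 0→1: 1={part,t=1,log=-}
step 5 deliver 1→0: —
step 6 deliver 0→2: 2={part,t=1,log=-}
step 7 deliver 2→0: —
step 8 deliver 0→3: 3={part,t=1,log=-}
step 9 deliver 3→0: 0={coor,t=1,log=p}
step 10 deliver 0→3: 3={part,t=1,log=p}
step 11 deliver 0→2: 2={part,t=1,log=p}
step 12 deliver 0→4: 4={part,t=1,log=p}
step 13 deliver 0→1: 1={part,t=1,log=p}
step 14 timeout(0): 0={coor,t=2,log=p}
step 15 deliver 0→2: 2={part,t=2,log=p}
step 16 deliver 2→0: —
step 17 deliver 0→3: 3={part,t=2,log=p}
step 18 deliver 3→0: —
step 19 deliver 0→3: —
step 20 crash(4): 4={✗part,t=1,log=p}

yes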